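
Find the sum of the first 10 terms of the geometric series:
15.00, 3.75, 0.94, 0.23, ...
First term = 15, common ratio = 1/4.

Sₙ = a(1 - rⁿ) / (1 - r)
S_10 = 15(1 - (1/4)^10) / (1 - (1/4))
S_10 = 15(1 - (1/1048576)) / (3/4)
S_10 = 5242875/262144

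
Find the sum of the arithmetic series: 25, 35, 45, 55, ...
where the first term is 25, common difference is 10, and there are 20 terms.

Sₙ = n/2 × (first + last)
Last term = a + (n-1)d = 25 + (20-1)×10 = 215
S_20 = 20/2 × (25 + 215)
S_20 = 20/2 × 240 = 2400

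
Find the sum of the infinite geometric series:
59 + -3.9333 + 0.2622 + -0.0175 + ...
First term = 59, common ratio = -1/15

For |r| < 1, S = a / (1 - r)
S = 59 / (1 - (-1/15))
S = 59 / (16/15)
S = 885/16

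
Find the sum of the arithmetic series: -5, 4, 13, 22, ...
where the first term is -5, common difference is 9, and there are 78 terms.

Sₙ = n/2 × (first + last)
Last term = a + (n-1)d = -5 + (78-1)×9 = 688
S_78 = 78/2 × (-5 + 688)
S_78 = 78/2 × 683 = 26637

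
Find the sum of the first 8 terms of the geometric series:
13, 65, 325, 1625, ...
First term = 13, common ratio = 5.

Sₙ = a(1 - rⁿ) / (1 - r)
S_8 = 13(1 - 5^8) / (1 - 5)
S_8 = 13(1 - 390625) / (-4)
S_8 = 1269528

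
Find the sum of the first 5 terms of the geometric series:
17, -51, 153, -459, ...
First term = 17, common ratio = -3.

Sₙ = a(1 - rⁿ) / (1 - r)
S_5 = 17(1 - (-3)^5) / (1 - (-3))
S_5 = 17(1 - (-243)) / (4)
S_5 = 1037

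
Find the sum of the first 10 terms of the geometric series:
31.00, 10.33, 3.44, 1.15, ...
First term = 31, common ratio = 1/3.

Sₙ = a(1 - rⁿ) / (1 - r)
S_10 = 31(1 - (1/3)^10) / (1 - (1/3))
S_10 = 31(1 - (1/59049)) / (2/3)
S_10 = 915244/19683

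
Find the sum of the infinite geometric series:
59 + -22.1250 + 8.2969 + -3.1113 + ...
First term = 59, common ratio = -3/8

For |r| < 1, S = a / (1 - r)
S = 59 / (1 - (-3/8))
S = 59 / (11/8)
S = 472/11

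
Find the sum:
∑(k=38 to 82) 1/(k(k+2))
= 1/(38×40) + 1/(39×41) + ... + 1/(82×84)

Partial fractions: 1/(k(k+2)) = (1/2)[1/k - 1/(k+2)]
Telescoping leaves the first two and last two terms:
= (1/2)[1/38 + 1/39 - 1/83 - 1/84]
= 16075/1148056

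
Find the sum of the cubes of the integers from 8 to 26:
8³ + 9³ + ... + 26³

Use ∑_{k=1}^{n} k³ = [n(n+1)/2]², then subtract the first 7 terms.
∑_{k=1}^{26} k³ = [26×27/2]² = 351² = 123201
∑_{k=1}^{7} k³ = [7×8/2]² = 28² = 784
∑_{k=8}^{26} k³ = 123201 - 784 = 122417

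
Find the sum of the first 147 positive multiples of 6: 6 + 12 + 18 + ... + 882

Factor out 6: = 6(1 + 2 + ... + 147) = 6 × n(n+1)/2
= 6 × 147×148/2
= 6 × 10878
= 65268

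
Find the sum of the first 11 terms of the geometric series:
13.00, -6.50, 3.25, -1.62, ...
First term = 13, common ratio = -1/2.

Sₙ = a(1 - rⁿ) / (1 - r)
S_11 = 13(1 - (-1/2)^11) / (1 - (-1/2))
S_11 = 13(1 - (-1/2048)) / (3/2)
S_11 = 8879/1024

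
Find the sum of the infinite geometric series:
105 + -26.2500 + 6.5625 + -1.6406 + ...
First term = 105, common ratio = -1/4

For |r| < 1, S = a / (1 - r)
S = 105 / (1 - (-1/4))
S = 105 / (5/4)
S = 84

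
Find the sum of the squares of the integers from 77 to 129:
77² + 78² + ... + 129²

Use ∑_{k=1}^{n} k² = n(n+1)(2n+1)/6, then subtract the first 76 terms.
∑_{k=1}^{129} k² = 129×130×259/6 = 723905
∑_{k=1}^{76} k² = 76×77×153/6 = 149226
∑_{k=77}^{129} k² = 723905 - 149226 = 574679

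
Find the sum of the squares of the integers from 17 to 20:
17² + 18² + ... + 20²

Use ∑_{k=1}^{n} k² = n(n+1)(2n+1)/6, then subtract the first 16 terms.
∑_{k=1}^{20} k² = 20×21×41/6 = 2870
∑_{k=1}^{16} k² = 16×17×33/6 = 1496
∑_{k=17}^{20} k² = 2870 - 1496 = 1374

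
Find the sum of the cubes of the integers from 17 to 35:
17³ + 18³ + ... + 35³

Use ∑_{k=1}^{n} k³ = [n(n+1)/2]², then subtract the first 16 terms.
∑_{k=1}^{35} k³ = [35×36/2]² = 630² = 396900
∑_{k=1}^{16} k³ = [16×17/2]² = 136² = 18496
∑_{k=17}^{35} k³ = 396900 - 18496 = 378404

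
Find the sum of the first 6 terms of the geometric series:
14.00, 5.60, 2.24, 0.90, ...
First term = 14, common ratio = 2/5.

Sₙ = a(1 - rⁿ) / (1 - r)
S_6 = 14(1 - (2/5)^6) / (1 - (2/5))
S_6 = 14(1 - (64/15625)) / (3/5)
S_6 = 72618/3125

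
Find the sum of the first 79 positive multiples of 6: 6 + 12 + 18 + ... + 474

Factor out 6: = 6(1 + 2 + ... + 79) = 6 × n(n+1)/2
= 6 × 79×80/2
= 6 × 3160
= 18960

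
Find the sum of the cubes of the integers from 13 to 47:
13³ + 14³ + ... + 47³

Use ∑_{k=1}^{n} k³ = [n(n+1)/2]², then subtract the first 12 terms.
∑_{k=1}^{47} k³ = [47×48/2]² = 1128² = 1272384
∑_{k=1}^{12} k³ = [12×13/2]² = 78² = 6084
∑_{k=13}^{47} k³ = 1272384 - 6084 = 1266300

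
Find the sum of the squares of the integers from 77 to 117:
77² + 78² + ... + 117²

Use ∑_{k=1}^{n} k² = n(n+1)(2n+1)/6, then subtract the first 76 terms.
∑_{k=1}^{117} k² = 117×118×235/6 = 540735
∑_{k=1}^{76} k² = 76×77×153/6 = 149226
∑_{k=77}^{117} k² = 540735 - 149226 = 391509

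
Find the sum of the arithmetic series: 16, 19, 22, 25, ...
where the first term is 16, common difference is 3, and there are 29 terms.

Sₙ = n/2 × (first + last)
Last term = a + (n-1)d = 16 + (29-1)×3 = 100
S_29 = 29/2 × (16 + 100)
S_29 = 29/2 × 116 = 1682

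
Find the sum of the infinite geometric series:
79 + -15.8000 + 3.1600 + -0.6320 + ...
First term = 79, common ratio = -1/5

For |r| < 1, S = a / (1 - r)
S = 79 / (1 - (-1/5))
S = 79 / (6/5)
S = 395/6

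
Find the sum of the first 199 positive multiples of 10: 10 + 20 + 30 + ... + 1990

Factor out 10: = 10(1 + 2 + ... + 199) = 10 × n(n+1)/2
= 10 × 199×200/2
= 10 × 19900
= 199000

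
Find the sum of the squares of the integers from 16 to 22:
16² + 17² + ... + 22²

Use ∑_{k=1}^{n} k² = n(n+1)(2n+1)/6, then subtract the first 15 terms.
∑_{k=1}^{22} k² = 22×23×45/6 = 3795
∑_{k=1}^{15} k² = 15×16×31/6 = 1240
∑_{k=16}^{22} k² = 3795 - 1240 = 2555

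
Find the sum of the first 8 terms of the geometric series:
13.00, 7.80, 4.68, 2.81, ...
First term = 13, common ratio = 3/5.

Sₙ = a(1 - rⁿ) / (1 - r)
S_8 = 13(1 - (3/5)^8) / (1 - (3/5))
S_8 = 13(1 - (6561/390625)) / (2/5)
S_8 = 2496416/78125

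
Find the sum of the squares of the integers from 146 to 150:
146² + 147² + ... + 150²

Use ∑_{k=1}^{n} k² = n(n+1)(2n+1)/6, then subtract the first 145 terms.
∑_{k=1}^{150} k² = 150×151×301/6 = 1136275
∑_{k=1}^{145} k² = 145×146×291/6 = 1026745
∑_{k=146}^{150} k² = 1136275 - 1026745 = 109530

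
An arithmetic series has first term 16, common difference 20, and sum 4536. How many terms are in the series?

Using S = n/2 × [2a + (n-1)d]
4536 = n/2 × [2(16) + (n-1)(20)]
4536 = n/2 × [32 + 20n - 20]
9072 = n × [12 + 20n]
20n² + (12)n - 9072 = 0
Discriminant: Δ = (12)² - 4(20)(-9072) = 144 + 725760 = 725904
√Δ = 852
n = [-(12) + √Δ] / (2·20) = (-12 + 852) / 40 = 840 / 40 = 21
(The negative root is discarded since n must be a positive integer.)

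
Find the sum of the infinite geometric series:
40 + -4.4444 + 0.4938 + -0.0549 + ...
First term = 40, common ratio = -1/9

For |r| < 1, S = a / (1 - r)
S = 40 / (1 - (-1/9))
S = 40 / (10/9)
S = 36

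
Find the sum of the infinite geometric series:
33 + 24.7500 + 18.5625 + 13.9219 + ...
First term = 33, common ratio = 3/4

For |r| < 1, S = a / (1 - r)
S = 33 / (1 - (3/4))
S = 33 / (1/4)
S = 132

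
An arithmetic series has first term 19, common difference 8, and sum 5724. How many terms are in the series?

Using S = n/2 × [2a + (n-1)d]
5724 = n/2 × [2(19) + (n-1)(8)]
5724 = n/2 × [38 + 8n - 8]
11448 = n × [30 + 8n]
8n² + (30)n - 11448 = 0
Discriminant: Δ = (30)² - 4(8)(-11448) = 900 + 366336 = 367236
√Δ = 606
n = [-(30) + √Δ] / (2·8) = (-30 + 606) / 16 = 576 / 16 = 36
(The negative root is discarded since n must be a positive integer.)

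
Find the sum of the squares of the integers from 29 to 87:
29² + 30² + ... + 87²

Use ∑_{k=1}^{n} k² = n(n+1)(2n+1)/6, then subtract the first 28 terms.
∑_{k=1}^{87} k² = 87×88×175/6 = 223300
∑_{k=1}^{28} k² = 28×29×57/6 = 7714
∑_{k=29}^{87} k² = 223300 - 7714 = 215586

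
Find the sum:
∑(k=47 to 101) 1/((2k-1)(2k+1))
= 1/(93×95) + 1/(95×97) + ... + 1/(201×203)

Partial fractions: 1/((2k-1)(2k+1)) = (1/2)[1/(2k-1) - 1/(2k+1)]
The series telescopes:
= (1/2)[1/93 - 1/203]
= 55/18879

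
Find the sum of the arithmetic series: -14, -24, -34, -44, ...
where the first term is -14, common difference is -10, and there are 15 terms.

Sₙ = n/2 × (first + last)
Last term = a + (n-1)d = -14 + (15-1)×(-10) = -154
S_15 = 15/2 × (-14 + (-154))
S_15 = 15/2 × (-168) = -1260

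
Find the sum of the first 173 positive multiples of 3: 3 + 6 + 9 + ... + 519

Factor out 3: = 3(1 + 2 + ... + 173) = 3 × n(n+1)/2
= 3 × 173×174/2
= 3 × 15051
= 45153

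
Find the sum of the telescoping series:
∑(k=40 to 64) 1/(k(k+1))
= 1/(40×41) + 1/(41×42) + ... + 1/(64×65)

Partial fractions: 1/(k(k+1)) = 1/k - 1/(k+1)
The series telescopes:
= (1/40 - 1/41) + (1/41 - 1/42) + ... + (1/64 - 1/65)
= 1/40 - 1/65
= 1/104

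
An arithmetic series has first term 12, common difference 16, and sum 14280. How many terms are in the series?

Using S = n/2 × [2a + (n-1)d]
14280 = n/2 × [2(12) + (n-1)(16)]
14280 = n/2 × [24 + 16n - 16]
28560 = n × [8 + 16n]
16n² + (8)n - 28560 = 0
Discriminant: Δ = (8)² - 4(16)(-28560) = 64 + 1827840 = 1827904
√Δ = 1352
n = [-(8) + √Δ] / (2·16) = (-8 + 1352) / 32 = 1344 / 32 = 42
(The negative root is discarded since n must be a positive integer.)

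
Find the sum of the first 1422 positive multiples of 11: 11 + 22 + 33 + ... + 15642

Factor out 11: = 11(1 + 2 + ... + 1422) = 11 × n(n+1)/2
= 11 × 1422×1423/2
= 11 × 1011753
= 11129283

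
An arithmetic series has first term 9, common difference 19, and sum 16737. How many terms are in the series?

Using S = n/2 × [2a + (n-1)d]
16737 = n/2 × [2(9) + (n-1)(19)]
16737 = n/2 × [18 + 19n - 19]
33474 = n × [-1 + 19n]
19n² + (-1)n - 33474 = 0
Discriminant: Δ = (-1)² - 4(19)(-33474) = 1 + 2544024 = 2544025
√Δ = 1595
n = [-(-1) + √Δ] / (2·19) = (1 + 1595) / 38 = 1596 / 38 = 42
(The negative root is discarded since n must be a positive integer.)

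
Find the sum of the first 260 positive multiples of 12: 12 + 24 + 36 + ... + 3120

Factor out 12: = 12(1 + 2 + ... + 260) = 12 × n(n+1)/2
= 12 × 260×261/2
= 12 × 33930
= 407160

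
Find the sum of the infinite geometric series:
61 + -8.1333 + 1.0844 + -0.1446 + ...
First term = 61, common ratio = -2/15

For |r| < 1, S = a / (1 - r)
S = 61 / (1 - (-2/15))
S = 61 / (17/15)
S = 915/17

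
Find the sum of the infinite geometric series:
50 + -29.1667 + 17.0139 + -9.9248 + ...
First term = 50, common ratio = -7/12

For |r| < 1, S = a / (1 - r)
S = 50 / (1 - (-7/12))
S = 50 / (19/12)
S = 600/19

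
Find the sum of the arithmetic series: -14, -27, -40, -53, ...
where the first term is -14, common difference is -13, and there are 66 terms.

Sₙ = n/2 × (first + last)
Last term = a + (n-1)d = -14 + (66-1)×(-13) = -859
S_66 = 66/2 × (-14 + (-859))
S_66 = 66/2 × (-873) = -28809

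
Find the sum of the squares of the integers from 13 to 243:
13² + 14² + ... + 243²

Use ∑_{k=1}^{n} k² = n(n+1)(2n+1)/6, then subtract the first 12 terms.
∑_{k=1}^{243} k² = 243×244×487/6 = 4812534
∑_{k=1}^{12} k² = 12×13×25/6 = 650
∑_{k=13}^{243} k² = 4812534 - 650 = 4811884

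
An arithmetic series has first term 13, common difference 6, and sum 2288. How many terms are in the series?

Using S = n/2 × [2a + (n-1)d]
2288 = n/2 × [2(13) + (n-1)(6)]
2288 = n/2 × [26 + 6n - 6]
4576 = n × [20 + 6n]
6n² + (20)n - 4576 = 0
Discriminant: Δ = (20)² - 4(6)(-4576) = 400 + 109824 = 110224
√Δ = 332
n = [-(20) + √Δ] / (2·6) = (-20 + 332) / 12 = 312 / 12 = 26
(The negative root is discarded since n must be a positive integer.)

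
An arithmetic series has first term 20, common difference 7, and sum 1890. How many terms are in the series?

Using S = n/2 × [2a + (n-1)d]
1890 = n/2 × [2(20) + (n-1)(7)]
1890 = n/2 × [40 + 7n - 7]
3780 = n × [33 + 7n]
7n² + (33)n - 3780 = 0
Discriminant: Δ = (33)² - 4(7)(-3780) = 1089 + 105840 = 106929
√Δ = 327
n = [-(33) + √Δ] / (2·7) = (-33 + 327) / 14 = 294 / 14 = 21
(The negative root is discarded since n must be a positive integer.)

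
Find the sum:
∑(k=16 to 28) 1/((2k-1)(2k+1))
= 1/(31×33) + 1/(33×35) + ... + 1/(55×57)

Partial fractions: 1/((2k-1)(2k+1)) = (1/2)[1/(2k-1) - 1/(2k+1)]
The series telescopes:
= (1/2)[1/31 - 1/57]
= 13/1767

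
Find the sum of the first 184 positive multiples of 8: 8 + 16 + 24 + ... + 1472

Factor out 8: = 8(1 + 2 + ... + 184) = 8 × n(n+1)/2
= 8 × 184×185/2
= 8 × 17020
= 136160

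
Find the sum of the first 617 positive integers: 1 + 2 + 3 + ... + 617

Formula: ∑k = n(n+1)/2
= 617×618/2
= 381306/2
= 190653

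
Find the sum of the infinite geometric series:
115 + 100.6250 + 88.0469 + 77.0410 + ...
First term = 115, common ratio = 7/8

For |r| < 1, S = a / (1 - r)
S = 115 / (1 - (7/8))
S = 115 / (1/8)
S = 920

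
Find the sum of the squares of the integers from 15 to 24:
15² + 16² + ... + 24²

Use ∑_{k=1}^{n} k² = n(n+1)(2n+1)/6, then subtract the first 14 terms.
∑_{k=1}^{24} k² = 24×25×49/6 = 4900
∑_{k=1}^{14} k² = 14×15×29/6 = 1015
∑_{k=15}^{24} k² = 4900 - 1015 = 3885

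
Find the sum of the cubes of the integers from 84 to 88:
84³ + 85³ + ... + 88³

Use ∑_{k=1}^{n} k³ = [n(n+1)/2]², then subtract the first 83 terms.
∑_{k=1}^{88} k³ = [88×89/2]² = 3916² = 15335056
∑_{k=1}^{83} k³ = [83×84/2]² = 3486² = 12152196
∑_{k=84}^{88} k³ = 15335056 - 12152196 = 3182860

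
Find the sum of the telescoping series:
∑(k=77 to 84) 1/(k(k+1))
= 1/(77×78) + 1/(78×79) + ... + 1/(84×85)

Partial fractions: 1/(k(k+1)) = 1/k - 1/(k+1)
The series telescopes:
= (1/77 - 1/78) + (1/78 - 1/79) + ... + (1/84 - 1/85)
= 1/77 - 1/85
= 8/6545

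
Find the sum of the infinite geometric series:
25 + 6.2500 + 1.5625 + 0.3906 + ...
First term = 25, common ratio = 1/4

For |r| < 1, S = a / (1 - r)
S = 25 / (1 - (1/4))
S = 25 / (3/4)
S = 100/3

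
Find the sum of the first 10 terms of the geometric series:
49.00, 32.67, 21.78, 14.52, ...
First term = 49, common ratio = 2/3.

Sₙ = a(1 - rⁿ) / (1 - r)
S_10 = 49(1 - (2/3)^10) / (1 - (2/3))
S_10 = 49(1 - (1024/59049)) / (1/3)
S_10 = 2843225/19683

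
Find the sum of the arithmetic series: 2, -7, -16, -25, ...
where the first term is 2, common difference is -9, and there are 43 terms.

Sₙ = n/2 × (first + last)
Last term = a + (n-1)d = 2 + (43-1)×(-9) = -376
S_43 = 43/2 × (2 + (-376))
S_43 = 43/2 × (-374) = -8041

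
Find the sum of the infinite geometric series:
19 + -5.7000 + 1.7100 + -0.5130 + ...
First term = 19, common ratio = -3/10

For |r| < 1, S = a / (1 - r)
S = 19 / (1 - (-3/10))
S = 19 / (13/10)
S = 190/13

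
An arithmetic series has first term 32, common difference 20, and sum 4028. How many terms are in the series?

Using S = n/2 × [2a + (n-1)d]
4028 = n/2 × [2(32) + (n-1)(20)]
4028 = n/2 × [64 + 20n - 20]
8056 = n × [44 + 20n]
20n² + (44)n - 8056 = 0
Discriminant: Δ = (44)² - 4(20)(-8056) = 1936 + 644480 = 646416
√Δ = 804
n = [-(44) + √Δ] / (2·20) = (-44 + 804) / 40 = 760 / 40 = 19
(The negative root is discarded since n must be a positive integer.)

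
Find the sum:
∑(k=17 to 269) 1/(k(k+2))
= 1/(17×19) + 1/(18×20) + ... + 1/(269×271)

Partial fractions: 1/(k(k+2)) = (1/2)[1/k - 1/(k+2)]
Telescoping leaves the first two and last two terms:
= (1/2)[1/17 + 1/18 - 1/270 - 1/271]
= 66539/1243890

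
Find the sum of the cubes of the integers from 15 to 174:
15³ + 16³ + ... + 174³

Use ∑_{k=1}^{n} k³ = [n(n+1)/2]², then subtract the first 14 terms.
∑_{k=1}^{174} k³ = [174×175/2]² = 15225² = 231800625
∑_{k=1}^{14} k³ = [14×15/2]² = 105² = 11025
∑_{k=15}^{174} k³ = 231800625 - 11025 = 231789600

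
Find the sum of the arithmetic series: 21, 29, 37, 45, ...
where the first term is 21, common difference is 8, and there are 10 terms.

Sₙ = n/2 × (first + last)
Last term = a + (n-1)d = 21 + (10-1)×8 = 93
S_10 = 10/2 × (21 + 93)
S_10 = 10/2 × 114 = 570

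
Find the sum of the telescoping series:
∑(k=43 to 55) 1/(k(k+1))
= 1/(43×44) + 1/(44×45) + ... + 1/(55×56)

Partial fractions: 1/(k(k+1)) = 1/k - 1/(k+1)
The series telescopes:
= (1/43 - 1/44) + (1/44 - 1/45) + ... + (1/55 - 1/56)
= 1/43 - 1/56
= 13/2408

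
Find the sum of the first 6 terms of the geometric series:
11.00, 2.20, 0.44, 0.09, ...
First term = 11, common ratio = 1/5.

Sₙ = a(1 - rⁿ) / (1 - r)
S_6 = 11(1 - (1/5)^6) / (1 - (1/5))
S_6 = 11(1 - (1/15625)) / (4/5)
S_6 = 42966/3125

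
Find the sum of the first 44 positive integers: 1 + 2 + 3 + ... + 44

Formula: ∑k = n(n+1)/2
= 44×45/2
= 1980/2
= 990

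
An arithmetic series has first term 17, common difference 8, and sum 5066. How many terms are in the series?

Using S = n/2 × [2a + (n-1)d]
5066 = n/2 × [2(17) + (n-1)(8)]
5066 = n/2 × [34 + 8n - 8]
10132 = n × [26 + 8n]
8n² + (26)n - 10132 = 0
Discriminant: Δ = (26)² - 4(8)(-10132) = 676 + 324224 = 324900
√Δ = 570
n = [-(26) + √Δ] / (2·8) = (-26 + 570) / 16 = 544 / 16 = 34
(The negative root is discarded since n must be a positive integer.)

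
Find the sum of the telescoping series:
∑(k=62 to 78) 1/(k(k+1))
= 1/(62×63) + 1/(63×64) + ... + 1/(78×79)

Partial fractions: 1/(k(k+1)) = 1/k - 1/(k+1)
The series telescopes:
= (1/62 - 1/63) + (1/63 - 1/64) + ... + (1/78 - 1/79)
= 1/62 - 1/79
= 17/4898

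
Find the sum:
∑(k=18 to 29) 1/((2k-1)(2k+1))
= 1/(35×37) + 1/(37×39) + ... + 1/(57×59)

Partial fractions: 1/((2k-1)(2k+1)) = (1/2)[1/(2k-1) - 1/(2k+1)]
The series telescopes:
= (1/2)[1/35 - 1/59]
= 12/2065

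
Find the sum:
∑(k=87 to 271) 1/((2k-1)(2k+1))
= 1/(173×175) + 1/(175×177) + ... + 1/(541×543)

Partial fractions: 1/((2k-1)(2k+1)) = (1/2)[1/(2k-1) - 1/(2k+1)]
The series telescopes:
= (1/2)[1/173 - 1/543]
= 185/93939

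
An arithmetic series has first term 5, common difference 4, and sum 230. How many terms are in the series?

Using S = n/2 × [2a + (n-1)d]
230 = n/2 × [2(5) + (n-1)(4)]
230 = n/2 × [10 + 4n - 4]
460 = n × [6 + 4n]
4n² + (6)n - 460 = 0
Discriminant: Δ = (6)² - 4(4)(-460) = 36 + 7360 = 7396
√Δ = 86
n = [-(6) + √Δ] / (2·4) = (-6 + 86) / 8 = 80 / 8 = 10
(The negative root is discarded since n must be a positive integer.)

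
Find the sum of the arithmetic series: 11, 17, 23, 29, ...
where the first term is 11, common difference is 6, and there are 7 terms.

Sₙ = n/2 × (first + last)
Last term = a + (n-1)d = 11 + (7-1)×6 = 47
S_7 = 7/2 × (11 + 47)
S_7 = 7/2 × 58 = 203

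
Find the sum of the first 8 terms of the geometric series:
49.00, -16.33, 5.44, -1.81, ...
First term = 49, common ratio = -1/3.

Sₙ = a(1 - rⁿ) / (1 - r)
S_8 = 49(1 - (-1/3)^8) / (1 - (-1/3))
S_8 = 49(1 - (1/6561)) / (4/3)
S_8 = 80360/2187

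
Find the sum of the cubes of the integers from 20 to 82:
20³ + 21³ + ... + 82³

Use ∑_{k=1}^{n} k³ = [n(n+1)/2]², then subtract the first 19 terms.
∑_{k=1}^{82} k³ = [82×83/2]² = 3403² = 11580409
∑_{k=1}^{19} k³ = [19×20/2]² = 190² = 36100
∑_{k=20}^{82} k³ = 11580409 - 36100 = 11544309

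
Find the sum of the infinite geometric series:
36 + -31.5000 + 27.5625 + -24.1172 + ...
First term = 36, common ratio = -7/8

For |r| < 1, S = a / (1 - r)
S = 36 / (1 - (-7/8))
S = 36 / (15/8)
S = 96/5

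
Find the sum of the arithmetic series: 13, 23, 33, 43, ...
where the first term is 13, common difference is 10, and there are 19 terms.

Sₙ = n/2 × (first + last)
Last term = a + (n-1)d = 13 + (19-1)×10 = 193
S_19 = 19/2 × (13 + 193)
S_19 = 19/2 × 206 = 1957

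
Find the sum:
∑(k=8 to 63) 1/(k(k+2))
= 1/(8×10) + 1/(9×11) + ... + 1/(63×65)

Partial fractions: 1/(k(k+2)) = (1/2)[1/k - 1/(k+2)]
Telescoping leaves the first two and last two terms:
= (1/2)[1/8 + 1/9 - 1/64 - 1/65]
= 7679/74880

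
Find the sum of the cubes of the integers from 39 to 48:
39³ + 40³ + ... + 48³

Use ∑_{k=1}^{n} k³ = [n(n+1)/2]², then subtract the first 38 terms.
∑_{k=1}^{48} k³ = [48×49/2]² = 1176² = 1382976
∑_{k=1}^{38} k³ = [38×39/2]² = 741² = 549081
∑_{k=39}^{48} k³ = 1382976 - 549081 = 833895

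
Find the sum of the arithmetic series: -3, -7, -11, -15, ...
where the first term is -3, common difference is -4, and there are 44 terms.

Sₙ = n/2 × (first + last)
Last term = a + (n-1)d = -3 + (44-1)×(-4) = -175
S_44 = 44/2 × (-3 + (-175))
S_44 = 44/2 × (-178) = -3916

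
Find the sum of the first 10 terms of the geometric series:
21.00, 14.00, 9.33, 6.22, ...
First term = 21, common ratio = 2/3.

Sₙ = a(1 - rⁿ) / (1 - r)
S_10 = 21(1 - (2/3)^10) / (1 - (2/3))
S_10 = 21(1 - (1024/59049)) / (1/3)
S_10 = 406175/6561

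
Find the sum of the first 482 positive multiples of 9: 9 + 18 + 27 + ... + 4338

Factor out 9: = 9(1 + 2 + ... + 482) = 9 × n(n+1)/2
= 9 × 482×483/2
= 9 × 116403
= 1047627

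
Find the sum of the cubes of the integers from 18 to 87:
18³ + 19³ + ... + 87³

Use ∑_{k=1}^{n} k³ = [n(n+1)/2]², then subtract the first 17 terms.
∑_{k=1}^{87} k³ = [87×88/2]² = 3828² = 14653584
∑_{k=1}^{17} k³ = [17×18/2]² = 153² = 23409
∑_{k=18}^{87} k³ = 14653584 - 23409 = 14630175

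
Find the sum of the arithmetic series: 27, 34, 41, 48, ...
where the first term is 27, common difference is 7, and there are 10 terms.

Sₙ = n/2 × (first + last)
Last term = a + (n-1)d = 27 + (10-1)×7 = 90
S_10 = 10/2 × (27 + 90)
S_10 = 10/2 × 117 = 585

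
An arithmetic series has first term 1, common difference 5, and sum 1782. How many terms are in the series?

Using S = n/2 × [2a + (n-1)d]
1782 = n/2 × [2(1) + (n-1)(5)]
1782 = n/2 × [2 + 5n - 5]
3564 = n × [-3 + 5n]
5n² + (-3)n - 3564 = 0
Discriminant: Δ = (-3)² - 4(5)(-3564) = 9 + 71280 = 71289
√Δ = 267
n = [-(-3) + √Δ] / (2·5) = (3 + 267) / 10 = 270 / 10 = 27
(The negative root is discarded since n must be a positive integer.)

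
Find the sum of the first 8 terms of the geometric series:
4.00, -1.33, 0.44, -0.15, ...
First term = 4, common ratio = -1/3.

Sₙ = a(1 - rⁿ) / (1 - r)
S_8 = 4(1 - (-1/3)^8) / (1 - (-1/3))
S_8 = 4(1 - (1/6561)) / (4/3)
S_8 = 6560/2187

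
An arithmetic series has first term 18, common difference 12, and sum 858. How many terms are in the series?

Using S = n/2 × [2a + (n-1)d]
858 = n/2 × [2(18) + (n-1)(12)]
858 = n/2 × [36 + 12n - 12]
1716 = n × [24 + 12n]
12n² + (24)n - 1716 = 0
Discriminant: Δ = (24)² - 4(12)(-1716) = 576 + 82368 = 82944
√Δ = 288
n = [-(24) + √Δ] / (2·12) = (-24 + 288) / 24 = 264 / 24 = 11
(The negative root is discarded since n must be a positive integer.)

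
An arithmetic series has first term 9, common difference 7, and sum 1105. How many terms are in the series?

Using S = n/2 × [2a + (n-1)d]
1105 = n/2 × [2(9) + (n-1)(7)]
1105 = n/2 × [18 + 7n - 7]
2210 = n × [11 + 7n]
7n² + (11)n - 2210 = 0
Discriminant: Δ = (11)² - 4(7)(-2210) = 121 + 61880 = 62001
√Δ = 249
n = [-(11) + √Δ] / (2·7) = (-11 + 249) / 14 = 238 / 14 = 17
(The negative root is discarded since n must be a positive integer.)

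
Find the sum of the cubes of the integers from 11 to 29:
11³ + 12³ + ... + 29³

Use ∑_{k=1}^{n} k³ = [n(n+1)/2]², then subtract the first 10 terms.
∑_{k=1}^{29} k³ = [29×30/2]² = 435² = 189225
∑_{k=1}^{10} k³ = [10×11/2]² = 55² = 3025
∑_{k=11}^{29} k³ = 189225 - 3025 = 186200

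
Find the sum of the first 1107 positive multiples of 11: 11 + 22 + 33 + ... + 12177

Factor out 11: = 11(1 + 2 + ... + 1107) = 11 × n(n+1)/2
= 11 × 1107×1108/2
= 11 × 613278
= 6746058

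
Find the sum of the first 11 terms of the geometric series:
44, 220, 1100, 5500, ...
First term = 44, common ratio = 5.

Sₙ = a(1 - rⁿ) / (1 - r)
S_11 = 44(1 - 5^11) / (1 - 5)
S_11 = 44(1 - 48828125) / (-4)
S_11 = 537109364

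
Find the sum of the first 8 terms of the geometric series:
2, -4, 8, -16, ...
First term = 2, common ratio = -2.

Sₙ = a(1 - rⁿ) / (1 - r)
S_8 = 2(1 - (-2)^8) / (1 - (-2))
S_8 = 2(1 - 256) / (3)
S_8 = -170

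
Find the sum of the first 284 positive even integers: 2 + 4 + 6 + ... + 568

Sum of first n even numbers = n(n+1)
= 284×285
= 80940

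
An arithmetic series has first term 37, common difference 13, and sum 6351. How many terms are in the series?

Using S = n/2 × [2a + (n-1)d]
6351 = n/2 × [2(37) + (n-1)(13)]
6351 = n/2 × [74 + 13n - 13]
12702 = n × [61 + 13n]
13n² + (61)n - 12702 = 0
Discriminant: Δ = (61)² - 4(13)(-12702) = 3721 + 660504 = 664225
√Δ = 815
n = [-(61) + √Δ] / (2·13) = (-61 + 815) / 26 = 754 / 26 = 29
(The negative root is discarded since n must be a positive integer.)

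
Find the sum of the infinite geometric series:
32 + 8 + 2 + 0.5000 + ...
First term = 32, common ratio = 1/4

For |r| < 1, S = a / (1 - r)
S = 32 / (1 - (1/4))
S = 32 / (3/4)
S = 128/3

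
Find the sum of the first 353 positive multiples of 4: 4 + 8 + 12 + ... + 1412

Factor out 4: = 4(1 + 2 + ... + 353) = 4 × n(n+1)/2
= 4 × 353×354/2
= 4 × 62481
= 249924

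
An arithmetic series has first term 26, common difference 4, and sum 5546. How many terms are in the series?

Using S = n/2 × [2a + (n-1)d]
5546 = n/2 × [2(26) + (n-1)(4)]
5546 = n/2 × [52 + 4n - 4]
11092 = n × [48 + 4n]
4n² + (48)n - 11092 = 0
Discriminant: Δ = (48)² - 4(4)(-11092) = 2304 + 177472 = 179776
√Δ = 424
n = [-(48) + √Δ] / (2·4) = (-48 + 424) / 8 = 376 / 8 = 47
(The negative root is discarded since n must be a positive integer.)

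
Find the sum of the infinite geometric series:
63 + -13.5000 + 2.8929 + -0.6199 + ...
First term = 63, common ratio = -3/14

For |r| < 1, S = a / (1 - r)
S = 63 / (1 - (-3/14))
S = 63 / (17/14)
S = 882/17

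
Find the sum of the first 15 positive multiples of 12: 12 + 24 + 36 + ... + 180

Factor out 12: = 12(1 + 2 + ... + 15) = 12 × n(n+1)/2
= 12 × 15×16/2
= 12 × 120
= 1440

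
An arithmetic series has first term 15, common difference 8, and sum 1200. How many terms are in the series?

Using S = n/2 × [2a + (n-1)d]
1200 = n/2 × [2(15) + (n-1)(8)]
1200 = n/2 × [30 + 8n - 8]
2400 = n × [22 + 8n]
8n² + (22)n - 2400 = 0
Discriminant: Δ = (22)² - 4(8)(-2400) = 484 + 76800 = 77284
√Δ = 278
n = [-(22) + √Δ] / (2·8) = (-22 + 278) / 16 = 256 / 16 = 16
(The negative root is discarded since n must be a positive integer.)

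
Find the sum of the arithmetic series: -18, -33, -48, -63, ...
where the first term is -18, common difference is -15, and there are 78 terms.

Sₙ = n/2 × (first + last)
Last term = a + (n-1)d = -18 + (78-1)×(-15) = -1173
S_78 = 78/2 × (-18 + (-1173))
S_78 = 78/2 × (-1191) = -46449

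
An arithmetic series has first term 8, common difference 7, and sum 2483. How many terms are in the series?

Using S = n/2 × [2a + (n-1)d]
2483 = n/2 × [2(8) + (n-1)(7)]
2483 = n/2 × [16 + 7n - 7]
4966 = n × [9 + 7n]
7n² + (9)n - 4966 = 0
Discriminant: Δ = (9)² - 4(7)(-4966) = 81 + 139048 = 139129
√Δ = 373
n = [-(9) + √Δ] / (2·7) = (-9 + 373) / 14 = 364 / 14 = 26
(The negative root is discarded since n must be a positive integer.)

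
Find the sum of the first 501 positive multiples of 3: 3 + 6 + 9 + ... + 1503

Factor out 3: = 3(1 + 2 + ... + 501) = 3 × n(n+1)/2
= 3 × 501×502/2
= 3 × 125751
= 377253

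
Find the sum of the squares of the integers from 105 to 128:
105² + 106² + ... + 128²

Use ∑_{k=1}^{n} k² = n(n+1)(2n+1)/6, then subtract the first 104 terms.
∑_{k=1}^{128} k² = 128×129×257/6 = 707264
∑_{k=1}^{104} k² = 104×105×209/6 = 380380
∑_{k=105}^{128} k² = 707264 - 380380 = 326884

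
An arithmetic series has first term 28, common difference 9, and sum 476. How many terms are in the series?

Using S = n/2 × [2a + (n-1)d]
476 = n/2 × [2(28) + (n-1)(9)]
476 = n/2 × [56 + 9n - 9]
952 = n × [47 + 9n]
9n² + (47)n - 952 = 0
Discriminant: Δ = (47)² - 4(9)(-952) = 2209 + 34272 = 36481
√Δ = 191
n = [-(47) + √Δ] / (2·9) = (-47 + 191) / 18 = 144 / 18 = 8
(The negative root is discarded since n must be a positive integer.)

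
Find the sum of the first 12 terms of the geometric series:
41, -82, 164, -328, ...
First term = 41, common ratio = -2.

Sₙ = a(1 - rⁿ) / (1 - r)
S_12 = 41(1 - (-2)^12) / (1 - (-2))
S_12 = 41(1 - 4096) / (3)
S_12 = -55965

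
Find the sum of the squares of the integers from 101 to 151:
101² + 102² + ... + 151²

Use ∑_{k=1}^{n} k² = n(n+1)(2n+1)/6, then subtract the first 100 terms.
∑_{k=1}^{151} k² = 151×152×303/6 = 1159076
∑_{k=1}^{100} k² = 100×101×201/6 = 338350
∑_{k=101}^{151} k² = 1159076 - 338350 = 820726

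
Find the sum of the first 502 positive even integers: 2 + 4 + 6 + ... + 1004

Sum of first n even numbers = n(n+1)
= 502×503
= 252506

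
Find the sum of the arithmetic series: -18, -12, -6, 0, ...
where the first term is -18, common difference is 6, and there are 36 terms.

Sₙ = n/2 × (first + last)
Last term = a + (n-1)d = -18 + (36-1)×6 = 192
S_36 = 36/2 × (-18 + 192)
S_36 = 36/2 × 174 = 3132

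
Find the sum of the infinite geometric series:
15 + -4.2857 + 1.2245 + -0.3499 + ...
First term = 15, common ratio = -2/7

For |r| < 1, S = a / (1 - r)
S = 15 / (1 - (-2/7))
S = 15 / (9/7)
S = 35/3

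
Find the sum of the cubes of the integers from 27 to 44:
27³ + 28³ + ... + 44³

Use ∑_{k=1}^{n} k³ = [n(n+1)/2]², then subtract the first 26 terms.
∑_{k=1}^{44} k³ = [44×45/2]² = 990² = 980100
∑_{k=1}^{26} k³ = [26×27/2]² = 351² = 123201
∑_{k=27}^{44} k³ = 980100 - 123201 = 856899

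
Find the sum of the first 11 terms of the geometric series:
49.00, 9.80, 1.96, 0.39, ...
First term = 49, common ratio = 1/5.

Sₙ = a(1 - rⁿ) / (1 - r)
S_11 = 49(1 - (1/5)^11) / (1 - (1/5))
S_11 = 49(1 - (1/48828125)) / (4/5)
S_11 = 598144519/9765625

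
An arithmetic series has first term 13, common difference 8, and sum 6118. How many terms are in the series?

Using S = n/2 × [2a + (n-1)d]
6118 = n/2 × [2(13) + (n-1)(8)]
6118 = n/2 × [26 + 8n - 8]
12236 = n × [18 + 8n]
8n² + (18)n - 12236 = 0
Discriminant: Δ = (18)² - 4(8)(-12236) = 324 + 391552 = 391876
√Δ = 626
n = [-(18) + √Δ] / (2·8) = (-18 + 626) / 16 = 608 / 16 = 38
(The negative root is discarded since n must be a positive integer.)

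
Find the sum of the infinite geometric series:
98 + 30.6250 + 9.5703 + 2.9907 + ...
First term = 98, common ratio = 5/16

For |r| < 1, S = a / (1 - r)
S = 98 / (1 - (5/16))
S = 98 / (11/16)
S = 1568/11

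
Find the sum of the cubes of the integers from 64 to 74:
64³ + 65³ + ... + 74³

Use ∑_{k=1}^{n} k³ = [n(n+1)/2]², then subtract the first 63 terms.
∑_{k=1}^{74} k³ = [74×75/2]² = 2775² = 7700625
∑_{k=1}^{63} k³ = [63×64/2]² = 2016² = 4064256
∑_{k=64}^{74} k³ = 7700625 - 4064256 = 3636369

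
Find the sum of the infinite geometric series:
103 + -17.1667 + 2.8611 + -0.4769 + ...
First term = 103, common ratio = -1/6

For |r| < 1, S = a / (1 - r)
S = 103 / (1 - (-1/6))
S = 103 / (7/6)
S = 618/7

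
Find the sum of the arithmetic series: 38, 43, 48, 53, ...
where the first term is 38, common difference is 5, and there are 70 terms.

Sₙ = n/2 × (first + last)
Last term = a + (n-1)d = 38 + (70-1)×5 = 383
S_70 = 70/2 × (38 + 383)
S_70 = 70/2 × 421 = 14735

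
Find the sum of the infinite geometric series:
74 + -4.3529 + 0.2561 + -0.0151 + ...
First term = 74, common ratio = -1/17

For |r| < 1, S = a / (1 - r)
S = 74 / (1 - (-1/17))
S = 74 / (18/17)
S = 629/9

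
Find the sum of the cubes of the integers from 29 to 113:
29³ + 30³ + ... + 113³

Use ∑_{k=1}^{n} k³ = [n(n+1)/2]², then subtract the first 28 terms.
∑_{k=1}^{113} k³ = [113×114/2]² = 6441² = 41486481
∑_{k=1}^{28} k³ = [28×29/2]² = 406² = 164836
∑_{k=29}^{113} k³ = 41486481 - 164836 = 41321645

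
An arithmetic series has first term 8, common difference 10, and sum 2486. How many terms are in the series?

Using S = n/2 × [2a + (n-1)d]
2486 = n/2 × [2(8) + (n-1)(10)]
2486 = n/2 × [16 + 10n - 10]
4972 = n × [6 + 10n]
10n² + (6)n - 4972 = 0
Discriminant: Δ = (6)² - 4(10)(-4972) = 36 + 198880 = 198916
√Δ = 446
n = [-(6) + √Δ] / (2·10) = (-6 + 446) / 20 = 440 / 20 = 22
(The negative root is discarded since n must be a positive integer.)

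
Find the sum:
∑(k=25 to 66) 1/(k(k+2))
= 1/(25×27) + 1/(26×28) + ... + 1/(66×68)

Partial fractions: 1/(k(k+2)) = (1/2)[1/k - 1/(k+2)]
Telescoping leaves the first two and last two terms:
= (1/2)[1/25 + 1/26 - 1/67 - 1/68]
= 72303/2961400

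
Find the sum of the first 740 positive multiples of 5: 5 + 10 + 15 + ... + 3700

Factor out 5: = 5(1 + 2 + ... + 740) = 5 × n(n+1)/2
= 5 × 740×741/2
= 5 × 274170
= 1370850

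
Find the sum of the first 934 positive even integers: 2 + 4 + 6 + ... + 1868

Sum of first n even numbers = n(n+1)
= 934×935
= 873290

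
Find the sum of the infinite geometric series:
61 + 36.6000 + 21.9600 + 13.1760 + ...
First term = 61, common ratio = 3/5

For |r| < 1, S = a / (1 - r)
S = 61 / (1 - (3/5))
S = 61 / (2/5)
S = 305/2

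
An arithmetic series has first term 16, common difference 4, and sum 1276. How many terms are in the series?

Using S = n/2 × [2a + (n-1)d]
1276 = n/2 × [2(16) + (n-1)(4)]
1276 = n/2 × [32 + 4n - 4]
2552 = n × [28 + 4n]
4n² + (28)n - 2552 = 0
Discriminant: Δ = (28)² - 4(4)(-2552) = 784 + 40832 = 41616
√Δ = 204
n = [-(28) + √Δ] / (2·4) = (-28 + 204) / 8 = 176 / 8 = 22
(The negative root is discarded since n must be a positive integer.)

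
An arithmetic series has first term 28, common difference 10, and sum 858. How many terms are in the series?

Using S = n/2 × [2a + (n-1)d]
858 = n/2 × [2(28) + (n-1)(10)]
858 = n/2 × [56 + 10n - 10]
1716 = n × [46 + 10n]
10n² + (46)n - 1716 = 0
Discriminant: Δ = (46)² - 4(10)(-1716) = 2116 + 68640 = 70756
√Δ = 266
n = [-(46) + √Δ] / (2·10) = (-46 + 266) / 20 = 220 / 20 = 11
(The negative root is discarded since n must be a positive integer.)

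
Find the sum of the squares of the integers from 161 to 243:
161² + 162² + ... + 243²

Use ∑_{k=1}^{n} k² = n(n+1)(2n+1)/6, then subtract the first 160 terms.
∑_{k=1}^{243} k² = 243×244×487/6 = 4812534
∑_{k=1}^{160} k² = 160×161×321/6 = 1378160
∑_{k=161}^{243} k² = 4812534 - 1378160 = 3434374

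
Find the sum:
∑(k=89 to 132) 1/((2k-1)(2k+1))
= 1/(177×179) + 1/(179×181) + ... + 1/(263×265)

Partial fractions: 1/((2k-1)(2k+1)) = (1/2)[1/(2k-1) - 1/(2k+1)]
The series telescopes:
= (1/2)[1/177 - 1/265]
= 44/46905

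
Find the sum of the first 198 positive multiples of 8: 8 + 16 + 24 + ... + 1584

Factor out 8: = 8(1 + 2 + ... + 198) = 8 × n(n+1)/2
= 8 × 198×199/2
= 8 × 19701
= 157608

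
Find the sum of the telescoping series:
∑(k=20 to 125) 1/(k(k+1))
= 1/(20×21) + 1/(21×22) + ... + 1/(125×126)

Partial fractions: 1/(k(k+1)) = 1/k - 1/(k+1)
The series telescopes:
= (1/20 - 1/21) + (1/21 - 1/22) + ... + (1/125 - 1/126)
= 1/20 - 1/126
= 53/1260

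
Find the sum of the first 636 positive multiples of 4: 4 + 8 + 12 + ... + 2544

Factor out 4: = 4(1 + 2 + ... + 636) = 4 × n(n+1)/2
= 4 × 636×637/2
= 4 × 202566
= 810264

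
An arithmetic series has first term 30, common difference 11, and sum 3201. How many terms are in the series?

Using S = n/2 × [2a + (n-1)d]
3201 = n/2 × [2(30) + (n-1)(11)]
3201 = n/2 × [60 + 11n - 11]
6402 = n × [49 + 11n]
11n² + (49)n - 6402 = 0
Discriminant: Δ = (49)² - 4(11)(-6402) = 2401 + 281688 = 284089
√Δ = 533
n = [-(49) + √Δ] / (2·11) = (-49 + 533) / 22 = 484 / 22 = 22
(The negative root is discarded since n must be a positive integer.)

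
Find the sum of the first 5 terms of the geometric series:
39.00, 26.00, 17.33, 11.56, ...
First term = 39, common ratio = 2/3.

Sₙ = a(1 - rⁿ) / (1 - r)
S_5 = 39(1 - (2/3)^5) / (1 - (2/3))
S_5 = 39(1 - (32/243)) / (1/3)
S_5 = 2743/27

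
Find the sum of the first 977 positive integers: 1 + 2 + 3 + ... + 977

Formula: ∑k = n(n+1)/2
= 977×978/2
= 955506/2
= 477753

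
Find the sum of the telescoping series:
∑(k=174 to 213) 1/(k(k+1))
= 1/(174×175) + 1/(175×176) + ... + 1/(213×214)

Partial fractions: 1/(k(k+1)) = 1/k - 1/(k+1)
The series telescopes:
= (1/174 - 1/175) + (1/175 - 1/176) + ... + (1/213 - 1/214)
= 1/174 - 1/214
= 10/9309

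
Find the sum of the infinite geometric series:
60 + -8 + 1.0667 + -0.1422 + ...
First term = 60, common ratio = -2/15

For |r| < 1, S = a / (1 - r)
S = 60 / (1 - (-2/15))
S = 60 / (17/15)
S = 900/17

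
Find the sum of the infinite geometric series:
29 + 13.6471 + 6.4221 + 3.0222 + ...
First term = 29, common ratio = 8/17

For |r| < 1, S = a / (1 - r)
S = 29 / (1 - (8/17))
S = 29 / (9/17)
S = 493/9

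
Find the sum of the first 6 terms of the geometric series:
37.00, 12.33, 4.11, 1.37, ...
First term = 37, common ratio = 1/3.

Sₙ = a(1 - rⁿ) / (1 - r)
S_6 = 37(1 - (1/3)^6) / (1 - (1/3))
S_6 = 37(1 - (1/729)) / (2/3)
S_6 = 13468/243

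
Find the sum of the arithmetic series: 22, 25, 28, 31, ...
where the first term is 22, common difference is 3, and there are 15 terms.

Sₙ = n/2 × (first + last)
Last term = a + (n-1)d = 22 + (15-1)×3 = 64
S_15 = 15/2 × (22 + 64)
S_15 = 15/2 × 86 = 645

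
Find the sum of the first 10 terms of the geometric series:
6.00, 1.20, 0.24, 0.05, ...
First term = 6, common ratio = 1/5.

Sₙ = a(1 - rⁿ) / (1 - r)
S_10 = 6(1 - (1/5)^10) / (1 - (1/5))
S_10 = 6(1 - (1/9765625)) / (4/5)
S_10 = 14648436/1953125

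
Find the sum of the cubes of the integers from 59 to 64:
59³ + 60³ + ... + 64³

Use ∑_{k=1}^{n} k³ = [n(n+1)/2]², then subtract the first 58 terms.
∑_{k=1}^{64} k³ = [64×65/2]² = 2080² = 4326400
∑_{k=1}^{58} k³ = [58×59/2]² = 1711² = 2927521
∑_{k=59}^{64} k³ = 4326400 - 2927521 = 1398879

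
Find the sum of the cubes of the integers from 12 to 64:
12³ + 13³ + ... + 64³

Use ∑_{k=1}^{n} k³ = [n(n+1)/2]², then subtract the first 11 terms.
∑_{k=1}^{64} k³ = [64×65/2]² = 2080² = 4326400
∑_{k=1}^{11} k³ = [11×12/2]² = 66² = 4356
∑_{k=12}^{64} k³ = 4326400 - 4356 = 4322044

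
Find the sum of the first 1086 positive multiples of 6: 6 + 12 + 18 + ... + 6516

Factor out 6: = 6(1 + 2 + ... + 1086) = 6 × n(n+1)/2
= 6 × 1086×1087/2
= 6 × 590241
= 3541446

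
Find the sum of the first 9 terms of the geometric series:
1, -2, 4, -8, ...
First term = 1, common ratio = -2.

Sₙ = a(1 - rⁿ) / (1 - r)
S_9 = 1(1 - (-2)^9) / (1 - (-2))
S_9 = 1(1 - (-512)) / (3)
S_9 = 171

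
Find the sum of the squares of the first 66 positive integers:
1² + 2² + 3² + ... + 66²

Formula: ∑k² = n(n+1)(2n+1)/6
= 66×67×133/6
= 588126/6
= 98021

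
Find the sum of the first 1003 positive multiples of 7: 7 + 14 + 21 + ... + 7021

Factor out 7: = 7(1 + 2 + ... + 1003) = 7 × n(n+1)/2
= 7 × 1003×1004/2
= 7 × 503506
= 3524542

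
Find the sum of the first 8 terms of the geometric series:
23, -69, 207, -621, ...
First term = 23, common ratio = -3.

Sₙ = a(1 - rⁿ) / (1 - r)
S_8 = 23(1 - (-3)^8) / (1 - (-3))
S_8 = 23(1 - 6561) / (4)
S_8 = -37720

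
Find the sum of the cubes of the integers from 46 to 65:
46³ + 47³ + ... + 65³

Use ∑_{k=1}^{n} k³ = [n(n+1)/2]², then subtract the first 45 terms.
∑_{k=1}^{65} k³ = [65×66/2]² = 2145² = 4601025
∑_{k=1}^{45} k³ = [45×46/2]² = 1035² = 1071225
∑_{k=46}^{65} k³ = 4601025 - 1071225 = 3529800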